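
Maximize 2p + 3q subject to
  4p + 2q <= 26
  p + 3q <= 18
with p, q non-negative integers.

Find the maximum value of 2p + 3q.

(p,q)=(3,5): 4·3+2·5=22≤26, 1·3+3·5=18≤18, objective 21.
(p,q)=(4,4): 4·4+2·4=24≤26, 1·4+3·4=16≤18, objective 20.
(p,q)=(5,3): 4·5+2·3=26≤26, 1·5+3·3=14≤18, objective 19.
The best lattice point is (3,5), giving 21.

21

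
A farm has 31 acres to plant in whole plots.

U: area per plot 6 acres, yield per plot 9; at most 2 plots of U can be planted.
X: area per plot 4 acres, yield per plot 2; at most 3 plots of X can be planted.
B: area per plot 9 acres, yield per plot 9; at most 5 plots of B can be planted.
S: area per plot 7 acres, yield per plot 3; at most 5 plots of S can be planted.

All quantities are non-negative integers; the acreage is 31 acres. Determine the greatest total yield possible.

U has the best ratio (9/6); taking only U gives at most 2×9 = 18 (stopped by the supply cap of 2).
Mixing does better — 2×U and 2×B: area 30 ≤ 31, yield 2·9 + 2·9 = 36.

36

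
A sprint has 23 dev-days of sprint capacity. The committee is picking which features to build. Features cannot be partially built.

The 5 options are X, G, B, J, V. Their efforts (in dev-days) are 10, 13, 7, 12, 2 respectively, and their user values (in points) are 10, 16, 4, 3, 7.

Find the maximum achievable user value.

Take G, B, and V: effort 13 + 7 + 2 = 22 ≤ 23, user value 16 + 4 + 7 = 27.
No other feasible combination does better.

27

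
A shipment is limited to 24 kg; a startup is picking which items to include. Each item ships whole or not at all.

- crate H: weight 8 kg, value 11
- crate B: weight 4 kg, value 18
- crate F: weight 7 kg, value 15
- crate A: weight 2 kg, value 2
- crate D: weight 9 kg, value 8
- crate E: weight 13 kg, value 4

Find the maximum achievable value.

Take crate H, crate B, crate F, and crate A: weight 8 + 4 + 7 + 2 = 21 ≤ 24, value 11 + 18 + 15 + 2 = 46.
No other feasible combination does better.

46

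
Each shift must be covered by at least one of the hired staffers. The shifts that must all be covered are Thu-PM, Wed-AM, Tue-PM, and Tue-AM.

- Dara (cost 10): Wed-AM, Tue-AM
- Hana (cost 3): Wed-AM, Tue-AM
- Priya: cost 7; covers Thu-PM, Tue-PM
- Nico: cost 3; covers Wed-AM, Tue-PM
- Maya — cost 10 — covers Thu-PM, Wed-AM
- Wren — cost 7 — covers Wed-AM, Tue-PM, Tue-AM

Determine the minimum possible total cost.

10

The greedy cost-per-new-shift heuristic would pick Hana, Nico, and Priya for 13, but a cheaper cover exists.
Choose Hana and Priya: together they cover Thu-PM, Wed-AM, Tue-PM, Tue-AM — every shift.
Total cost: 3 + 7 = 10.
No cover costs less than 10.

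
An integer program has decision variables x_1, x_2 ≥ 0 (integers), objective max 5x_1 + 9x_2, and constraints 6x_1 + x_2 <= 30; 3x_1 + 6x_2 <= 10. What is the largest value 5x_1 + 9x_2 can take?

Relaxing integrality, the LP optimum is 16.67 at (x_1,x_2) = (3.33, 0), which is not an integer point.
(x_1,x_2)=(3,0): 6·3+1·0=18≤30, 3·3+6·0=9≤10, objective 15.
(x_1,x_2)=(2,0): 6·2+1·0=12≤30, 3·2+6·0=6≤10, objective 10.
Maximum is 15 at (x_1,x_2)=(3,0).

15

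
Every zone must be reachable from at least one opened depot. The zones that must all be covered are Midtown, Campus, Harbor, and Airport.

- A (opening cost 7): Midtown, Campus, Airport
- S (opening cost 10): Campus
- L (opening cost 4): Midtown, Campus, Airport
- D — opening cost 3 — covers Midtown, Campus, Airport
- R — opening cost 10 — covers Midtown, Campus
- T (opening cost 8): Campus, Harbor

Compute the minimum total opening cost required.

11

This is an integer covering problem.
Choose D and T: together they cover Midtown, Campus, Harbor, Airport — every zone.
Total opening cost: 3 + 8 = 11.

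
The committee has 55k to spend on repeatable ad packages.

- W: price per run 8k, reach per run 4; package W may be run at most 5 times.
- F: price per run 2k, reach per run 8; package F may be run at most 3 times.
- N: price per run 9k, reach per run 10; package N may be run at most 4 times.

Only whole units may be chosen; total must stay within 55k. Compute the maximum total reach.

68

F has the best ratio (8/2); taking only F gives at most 3×8 = 24 (stopped by the supply cap of 3).
Mixing does better — 1×W, 3×F, and 4×N: price 50 ≤ 55, reach 1·4 + 3·8 + 4·10 = 68.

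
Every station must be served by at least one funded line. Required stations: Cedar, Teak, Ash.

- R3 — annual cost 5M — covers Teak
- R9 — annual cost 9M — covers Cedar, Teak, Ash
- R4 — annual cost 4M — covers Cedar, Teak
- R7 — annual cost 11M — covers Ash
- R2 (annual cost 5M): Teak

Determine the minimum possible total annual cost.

This is a weighted set-cover instance.
The greedy cost-per-new-station heuristic would pick R4 and R9 for 13, but a cheaper cover exists.
R9 alone covers Cedar, Teak, Ash — every station.
Total annual cost: 9.
No cover costs less than 9.

9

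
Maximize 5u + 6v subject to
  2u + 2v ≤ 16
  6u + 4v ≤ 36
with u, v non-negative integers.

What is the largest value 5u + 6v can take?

48

(u,v)=(0,8): 2·0+2·8=16≤16, 6·0+4·8=32≤36, objective 48.
(u,v)=(1,7): 2·1+2·7=16≤16, 6·1+4·7=34≤36, objective 47.
The best lattice point is (0,8), giving 48.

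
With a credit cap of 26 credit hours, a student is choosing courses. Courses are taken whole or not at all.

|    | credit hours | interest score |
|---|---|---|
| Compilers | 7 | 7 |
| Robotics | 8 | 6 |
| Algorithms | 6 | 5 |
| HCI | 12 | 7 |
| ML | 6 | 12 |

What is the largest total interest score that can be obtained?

Take Compilers, HCI, and ML: credit hours 7 + 12 + 6 = 25 ≤ 26, interest score 7 + 7 + 12 = 26.
No other feasible combination does better.

26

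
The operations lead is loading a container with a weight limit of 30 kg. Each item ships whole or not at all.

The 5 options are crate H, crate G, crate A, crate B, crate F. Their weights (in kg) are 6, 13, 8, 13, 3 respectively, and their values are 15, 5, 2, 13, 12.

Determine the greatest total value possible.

This is an integer program with binary decision variables.
Take crate H, crate A, crate B, and crate F: weight 6 + 8 + 13 + 3 = 30 ≤ 30, value 15 + 2 + 13 + 12 = 42.
No other feasible combination does better.

42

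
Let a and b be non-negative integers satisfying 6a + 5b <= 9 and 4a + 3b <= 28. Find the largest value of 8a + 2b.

8

The continuous relaxation peaks at (1.5, 0) with value 12.00; rounding to a feasible lattice point costs some objective.
(a,b)=(1,0): 6·1+5·0=6≤9, 4·1+3·0=4≤28, objective 8.
(a,b)=(0,1): 6·0+5·1=5≤9, 4·0+3·1=3≤28, objective 2.
Maximum is 8 at (a,b)=(1,0).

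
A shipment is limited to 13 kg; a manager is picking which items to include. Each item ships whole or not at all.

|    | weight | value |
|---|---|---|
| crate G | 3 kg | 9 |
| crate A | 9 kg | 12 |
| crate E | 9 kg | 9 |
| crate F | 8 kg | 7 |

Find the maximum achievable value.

Take crate G and crate A: weight 3 + 9 = 12 ≤ 13, value 9 + 12 = 21.
No other feasible combination does better.

21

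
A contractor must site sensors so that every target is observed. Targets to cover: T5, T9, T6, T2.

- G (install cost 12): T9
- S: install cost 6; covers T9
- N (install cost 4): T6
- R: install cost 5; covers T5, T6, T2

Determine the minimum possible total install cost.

11

This is a weighted set-cover instance.
Choose S and R: together they cover T5, T9, T6, T2 — every target.
Total install cost: 6 + 5 = 11.
No cover costs less than 11.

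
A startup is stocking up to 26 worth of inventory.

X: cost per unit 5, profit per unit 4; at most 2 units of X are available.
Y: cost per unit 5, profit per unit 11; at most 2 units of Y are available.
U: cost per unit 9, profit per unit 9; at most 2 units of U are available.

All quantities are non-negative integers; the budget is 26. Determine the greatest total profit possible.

Y has the best ratio (11/5); taking only Y gives at most 2×11 = 22 (stopped by the supply cap of 2).
Mixing does better — 1×X, 2×Y, and 1×U: cost 24 ≤ 26, profit 1·4 + 2·11 + 1·9 = 35.

35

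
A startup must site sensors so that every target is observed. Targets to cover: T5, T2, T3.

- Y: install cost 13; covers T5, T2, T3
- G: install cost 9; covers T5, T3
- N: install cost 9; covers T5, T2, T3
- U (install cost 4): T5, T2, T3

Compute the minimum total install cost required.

U alone covers T5, T2, T3 — every target.
Total install cost: 4.

4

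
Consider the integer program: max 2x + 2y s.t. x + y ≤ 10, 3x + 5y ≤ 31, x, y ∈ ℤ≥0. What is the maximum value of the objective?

20

(x,y)=(10,0): 1·10+1·0=10≤10, 3·10+5·0=30≤31, objective 20.
(x,y)=(9,0): 1·9+1·0=9≤10, 3·9+5·0=27≤31, objective 18.
No feasible integer point exceeds 20.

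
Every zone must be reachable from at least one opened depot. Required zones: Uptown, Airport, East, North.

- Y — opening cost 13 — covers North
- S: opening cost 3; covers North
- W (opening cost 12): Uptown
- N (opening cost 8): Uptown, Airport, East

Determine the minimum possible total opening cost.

11

Choose S and N: together they cover Uptown, Airport, East, North — every zone.
Total opening cost: 3 + 8 = 11.
No cover costs less than 11.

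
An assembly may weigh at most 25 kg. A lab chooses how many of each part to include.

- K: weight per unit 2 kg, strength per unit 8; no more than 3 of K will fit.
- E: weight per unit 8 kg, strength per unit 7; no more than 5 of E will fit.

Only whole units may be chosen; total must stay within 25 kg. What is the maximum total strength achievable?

3×K and 2×E: weight 22 ≤ 25, strength 3·8 + 2·7 = 38.
3×K and 1×E: weight 14 ≤ 25, strength 3·8 + 1·7 = 31.
Best is 38.

38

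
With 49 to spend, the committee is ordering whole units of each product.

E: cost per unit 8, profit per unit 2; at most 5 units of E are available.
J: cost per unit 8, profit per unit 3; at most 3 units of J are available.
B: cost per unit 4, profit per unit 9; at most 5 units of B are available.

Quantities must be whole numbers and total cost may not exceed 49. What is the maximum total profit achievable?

3×J and 5×B: cost 44 ≤ 49, profit 3·3 + 5·9 = 54.
1×E, 2×J, and 5×B: cost 44 ≤ 49, profit 1·2 + 2·3 + 5·9 = 53.
Best is 54.

54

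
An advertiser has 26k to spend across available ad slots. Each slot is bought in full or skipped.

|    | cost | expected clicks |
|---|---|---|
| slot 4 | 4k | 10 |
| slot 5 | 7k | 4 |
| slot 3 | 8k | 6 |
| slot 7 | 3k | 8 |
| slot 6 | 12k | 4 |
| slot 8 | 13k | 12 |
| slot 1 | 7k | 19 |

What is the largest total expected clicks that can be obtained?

43

This is a 0-1 knapsack instance.
Allowing fractional choices, the relaxed optimum would be about 48.1, but ad slots are indivisible.
slot 4 + slot 8 + slot 1: cost 4 + 13 + 7 = 24 ≤ 26, expected clicks 10 + 12 + 19 = 41.
slot 4 + slot 3 + slot 7 + slot 1: cost 4 + 8 + 3 + 7 = 22 ≤ 26, expected clicks 10 + 6 + 8 + 19 = 43.
slot 4 + slot 5 + slot 7 + slot 1: cost 4 + 7 + 3 + 7 = 21 ≤ 26, expected clicks 10 + 4 + 8 + 19 = 41.
Best is slot 4, slot 3, slot 7, and slot 1 with total expected clicks 43.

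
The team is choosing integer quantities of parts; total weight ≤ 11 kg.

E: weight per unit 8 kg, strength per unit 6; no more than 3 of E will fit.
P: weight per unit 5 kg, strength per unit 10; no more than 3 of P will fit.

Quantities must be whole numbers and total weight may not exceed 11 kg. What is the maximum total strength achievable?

P has the best ratio (10/5); taking only P gives at most 2×10 = 20 (stopped by the weight limit).
Optimal: 2×P: weight 10 ≤ 11, strength 2·10 = 20.

20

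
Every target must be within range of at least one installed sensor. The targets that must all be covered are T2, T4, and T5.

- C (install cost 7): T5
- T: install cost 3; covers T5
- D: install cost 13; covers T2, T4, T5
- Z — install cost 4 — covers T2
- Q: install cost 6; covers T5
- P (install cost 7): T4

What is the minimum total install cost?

13

This is an integer covering problem.
D alone covers T2, T4, T5 — every target.
Total install cost: 13.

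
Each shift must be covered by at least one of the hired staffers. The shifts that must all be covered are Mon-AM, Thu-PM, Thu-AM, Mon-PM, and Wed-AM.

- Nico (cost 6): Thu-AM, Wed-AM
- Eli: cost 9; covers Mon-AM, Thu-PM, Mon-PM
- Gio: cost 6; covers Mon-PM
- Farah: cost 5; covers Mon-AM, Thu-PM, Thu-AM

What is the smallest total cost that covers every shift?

15

The greedy cost-per-new-shift heuristic would pick Farah, Nico, and Gio for 17, but a cheaper cover exists.
Choose Nico and Eli: together they cover Mon-AM, Thu-PM, Thu-AM, Mon-PM, Wed-AM — every shift.
Total cost: 6 + 9 = 15.
No cover costs less than 15.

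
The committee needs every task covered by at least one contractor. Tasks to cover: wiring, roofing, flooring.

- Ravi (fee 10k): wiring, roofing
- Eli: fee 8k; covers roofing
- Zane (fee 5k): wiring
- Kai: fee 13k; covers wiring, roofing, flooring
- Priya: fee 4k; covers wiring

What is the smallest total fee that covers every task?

The greedy cost-per-new-task heuristic would pick Priya and Kai for 17, but a cheaper cover exists.
Kai alone covers wiring, roofing, flooring — every task.
Total fee: 13.
No cover costs less than 13.

13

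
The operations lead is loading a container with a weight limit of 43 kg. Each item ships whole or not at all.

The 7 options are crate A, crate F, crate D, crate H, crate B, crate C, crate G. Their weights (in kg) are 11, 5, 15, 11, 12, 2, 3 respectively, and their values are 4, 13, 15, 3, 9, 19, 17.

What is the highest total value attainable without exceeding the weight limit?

Allowing fractional choices, the relaxed optimum would be about 75.2, but items are indivisible.
crate F + crate D + crate B + crate C + crate G: weight 5 + 15 + 12 + 2 + 3 = 37 ≤ 43, value 13 + 15 + 9 + 19 + 17 = 73.
crate A + crate F + crate D + crate C + crate G: weight 11 + 5 + 15 + 2 + 3 = 36 ≤ 43, value 4 + 13 + 15 + 19 + 17 = 68.
crate F + crate D + crate H + crate C + crate G: weight 5 + 15 + 11 + 2 + 3 = 36 ≤ 43, value 13 + 15 + 3 + 19 + 17 = 67.
Best is crate F, crate D, crate B, crate C, and crate G with total value 73.

73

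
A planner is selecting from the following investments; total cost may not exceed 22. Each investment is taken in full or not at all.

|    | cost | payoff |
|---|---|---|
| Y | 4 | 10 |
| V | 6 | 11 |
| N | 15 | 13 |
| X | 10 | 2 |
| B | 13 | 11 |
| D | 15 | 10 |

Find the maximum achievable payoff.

Treat it as a binary knapsack problem.
V + N: cost 6 + 15 = 21 ≤ 22, payoff 11 + 13 = 24.
Y + N: cost 4 + 15 = 19 ≤ 22, payoff 10 + 13 = 23.
Best is V and N with total payoff 24.

24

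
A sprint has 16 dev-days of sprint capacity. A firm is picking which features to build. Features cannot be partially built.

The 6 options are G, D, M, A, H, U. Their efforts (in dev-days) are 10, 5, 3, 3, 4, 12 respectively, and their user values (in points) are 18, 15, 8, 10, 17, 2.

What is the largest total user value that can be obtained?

50

Take D, M, A, and H: effort 5 + 3 + 3 + 4 = 15 ≤ 16, user value 15 + 8 + 10 + 17 = 50.
No other feasible combination does better.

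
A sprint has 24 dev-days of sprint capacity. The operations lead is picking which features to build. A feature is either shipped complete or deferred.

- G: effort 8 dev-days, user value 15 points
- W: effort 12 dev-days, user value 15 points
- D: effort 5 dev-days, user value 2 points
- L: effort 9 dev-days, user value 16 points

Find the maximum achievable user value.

Allowing fractional choices, the relaxed optimum would be about 39.8, but features are indivisible.
G + L: effort 8 + 9 = 17 ≤ 24, user value 15 + 16 = 31.
G + D + L: effort 8 + 5 + 9 = 22 ≤ 24, user value 15 + 2 + 16 = 33.
Best is G, D, and L with total user value 33.

33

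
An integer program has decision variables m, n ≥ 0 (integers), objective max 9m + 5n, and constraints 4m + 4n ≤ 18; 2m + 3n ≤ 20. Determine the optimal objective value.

36

The continuous relaxation peaks at (4.5, 0) with value 40.50; rounding to a feasible lattice point costs some objective.
(m,n)=(4,0) is feasible, giving 36.
(m,n)=(3,1) is feasible, giving 32.
(m,n)=(3,0) is feasible, giving 27.
Maximum is 36 at (m,n)=(4,0).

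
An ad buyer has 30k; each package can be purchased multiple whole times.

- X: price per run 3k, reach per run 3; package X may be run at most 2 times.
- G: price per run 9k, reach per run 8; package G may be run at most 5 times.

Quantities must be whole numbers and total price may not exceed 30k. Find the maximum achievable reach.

3×G: price 27 ≤ 30, reach 3·8 = 24.
1×X and 3×G: price 30 ≤ 30, reach 1·3 + 3·8 = 27.
Best is 27.

27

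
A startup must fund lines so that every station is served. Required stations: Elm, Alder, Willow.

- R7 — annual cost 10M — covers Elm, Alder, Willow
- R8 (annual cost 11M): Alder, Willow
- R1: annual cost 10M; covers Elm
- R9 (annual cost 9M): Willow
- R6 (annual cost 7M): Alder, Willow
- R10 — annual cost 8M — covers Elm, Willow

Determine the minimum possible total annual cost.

10

R7 alone covers Elm, Alder, Willow — every station.
Total annual cost: 10.
No cover costs less than 10.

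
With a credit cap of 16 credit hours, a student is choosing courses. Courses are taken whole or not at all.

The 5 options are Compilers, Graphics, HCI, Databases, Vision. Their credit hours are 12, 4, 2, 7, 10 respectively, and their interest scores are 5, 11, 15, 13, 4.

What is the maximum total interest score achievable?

Graphics + HCI + Vision: credit hours 4 + 2 + 10 = 16 ≤ 16, interest score 11 + 15 + 4 = 30.
Graphics + HCI + Databases: credit hours 4 + 2 + 7 = 13 ≤ 16, interest score 11 + 15 + 13 = 39.
Best is Graphics, HCI, and Databases with total interest score 39.

39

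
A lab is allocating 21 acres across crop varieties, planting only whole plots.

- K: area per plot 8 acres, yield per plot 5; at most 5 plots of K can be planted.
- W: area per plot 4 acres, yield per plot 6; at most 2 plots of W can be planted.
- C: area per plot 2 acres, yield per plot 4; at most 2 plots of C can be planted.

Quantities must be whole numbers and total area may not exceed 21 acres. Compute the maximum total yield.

25

C has the best ratio (4/2); taking only C gives at most 2×4 = 8 (stopped by the supply cap of 2).
Mixing does better — 1×K, 2×W, and 2×C: area 20 ≤ 21, yield 1·5 + 2·6 + 2·4 = 25.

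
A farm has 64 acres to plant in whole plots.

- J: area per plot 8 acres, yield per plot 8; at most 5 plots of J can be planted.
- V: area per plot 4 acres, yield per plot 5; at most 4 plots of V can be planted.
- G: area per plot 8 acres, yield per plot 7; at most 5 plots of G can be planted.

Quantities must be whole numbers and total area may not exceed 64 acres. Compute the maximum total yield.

This is a bounded integer knapsack.
Take 5×J, 4×V, and 1×G: area 64 ≤ 64, yield 5·8 + 4·5 + 1·7 = 67.
V has the best ratio (5/4) and is taken to its limit of 4; remaining capacity is filled optimally with the others.

67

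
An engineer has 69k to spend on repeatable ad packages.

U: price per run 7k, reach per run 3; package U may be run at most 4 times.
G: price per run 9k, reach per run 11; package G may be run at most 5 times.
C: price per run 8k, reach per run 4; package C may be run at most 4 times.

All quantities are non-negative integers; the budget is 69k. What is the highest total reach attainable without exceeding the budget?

67

1×U, 5×G, and 2×C: price 68 ≤ 69, reach 1·3 + 5·11 + 2·4 = 66.
5×G and 3×C: price 69 ≤ 69, reach 5·11 + 3·4 = 67.
Best is 67.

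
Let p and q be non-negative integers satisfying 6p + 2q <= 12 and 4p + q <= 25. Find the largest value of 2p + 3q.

(p,q)=(0,6): 6·0+2·6=12≤12, 4·0+1·6=6≤25, objective 18.
(p,q)=(0,5): 6·0+2·5=10≤12, 4·0+1·5=5≤25, objective 15.
No feasible integer point exceeds 18.

18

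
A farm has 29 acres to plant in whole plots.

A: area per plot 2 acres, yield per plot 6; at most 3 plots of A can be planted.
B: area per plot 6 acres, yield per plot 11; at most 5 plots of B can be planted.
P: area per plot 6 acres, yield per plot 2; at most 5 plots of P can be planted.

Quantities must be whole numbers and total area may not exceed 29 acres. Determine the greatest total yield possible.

A has the best ratio (6/2); taking only A gives at most 3×6 = 18 (stopped by the supply cap of 3).
Mixing does better — 2×A and 4×B: area 28 ≤ 29, yield 2·6 + 4·11 = 56.

56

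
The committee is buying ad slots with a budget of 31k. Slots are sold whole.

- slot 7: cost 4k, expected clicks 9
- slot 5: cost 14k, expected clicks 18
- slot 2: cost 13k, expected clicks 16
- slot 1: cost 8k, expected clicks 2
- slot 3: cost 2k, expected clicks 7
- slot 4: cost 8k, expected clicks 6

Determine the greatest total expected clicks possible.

43

slot 7 + slot 5 + slot 2: cost 4 + 14 + 13 = 31 ≤ 31, expected clicks 9 + 18 + 16 = 43.
slot 5 + slot 2 + slot 3: cost 14 + 13 + 2 = 29 ≤ 31, expected clicks 18 + 16 + 7 = 41.
Best is slot 7, slot 5, and slot 2 with total expected clicks 43.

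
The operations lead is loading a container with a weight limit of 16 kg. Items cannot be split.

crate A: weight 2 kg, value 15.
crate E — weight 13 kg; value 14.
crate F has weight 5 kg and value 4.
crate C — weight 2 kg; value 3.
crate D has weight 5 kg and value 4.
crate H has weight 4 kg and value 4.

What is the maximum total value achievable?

Take crate A and crate E: weight 2 + 13 = 15 ≤ 16, value 15 + 14 = 29.
No other feasible combination does better.

29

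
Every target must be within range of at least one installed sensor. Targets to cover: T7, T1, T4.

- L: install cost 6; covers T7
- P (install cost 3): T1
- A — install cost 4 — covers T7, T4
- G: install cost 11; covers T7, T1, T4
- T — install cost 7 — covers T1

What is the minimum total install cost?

7

Choose P and A: together they cover T7, T1, T4 — every target.
Total install cost: 3 + 4 = 7.
No cover costs less than 7.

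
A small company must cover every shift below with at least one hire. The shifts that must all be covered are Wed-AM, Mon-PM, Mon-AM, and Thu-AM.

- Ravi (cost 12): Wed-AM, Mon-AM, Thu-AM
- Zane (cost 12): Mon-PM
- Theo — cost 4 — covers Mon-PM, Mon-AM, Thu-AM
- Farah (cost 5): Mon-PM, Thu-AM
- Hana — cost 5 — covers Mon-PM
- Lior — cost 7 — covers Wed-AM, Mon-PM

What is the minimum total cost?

Choose Theo and Lior: together they cover Wed-AM, Mon-PM, Mon-AM, Thu-AM — every shift.
Total cost: 4 + 7 = 11.
No cover costs less than 11.

11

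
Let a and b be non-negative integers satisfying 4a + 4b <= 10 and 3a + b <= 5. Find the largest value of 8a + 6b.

(a,b)=(1,1): 4·1+4·1=8≤10, 3·1+1·1=4≤5, objective 14.
(a,b)=(0,2): 4·0+4·2=8≤10, 3·0+1·2=2≤5, objective 12.
(a,b)=(1,0): 4·1+4·0=4≤10, 3·1+1·0=3≤5, objective 8.
No feasible integer point exceeds 14.

14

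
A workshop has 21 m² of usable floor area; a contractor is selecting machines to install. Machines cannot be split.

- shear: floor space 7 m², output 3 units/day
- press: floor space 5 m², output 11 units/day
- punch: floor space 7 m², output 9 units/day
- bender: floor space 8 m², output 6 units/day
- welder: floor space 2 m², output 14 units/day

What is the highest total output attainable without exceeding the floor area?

37

Treat it as a binary knapsack problem.
Allowing fractional choices, the relaxed optimum would be about 39.2, but machines are indivisible.
press + punch + welder: floor space 5 + 7 + 2 = 14 ≤ 21, output 11 + 9 + 14 = 34.
shear + press + punch + welder: floor space 7 + 5 + 7 + 2 = 21 ≤ 21, output 3 + 11 + 9 + 14 = 37.
press + bender + welder: floor space 5 + 8 + 2 = 15 ≤ 21, output 11 + 6 + 14 = 31.
Best is shear, press, punch, and welder with total output 37.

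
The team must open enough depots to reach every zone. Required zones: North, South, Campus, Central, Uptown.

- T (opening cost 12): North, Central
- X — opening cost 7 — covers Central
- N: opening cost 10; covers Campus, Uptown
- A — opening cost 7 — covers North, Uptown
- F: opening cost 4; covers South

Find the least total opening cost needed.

26

The greedy cost-per-new-zone heuristic would pick A, F, X, and N for 28, but a cheaper cover exists.
Choose T, N, and F: together they cover North, South, Campus, Central, Uptown — every zone.
Total opening cost: 12 + 10 + 4 = 26.
No cover costs less than 26.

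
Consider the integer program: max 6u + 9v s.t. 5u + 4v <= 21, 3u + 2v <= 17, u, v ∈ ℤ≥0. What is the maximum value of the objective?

45

The continuous relaxation peaks at (0, 5.25) with value 47.25; rounding to a feasible lattice point costs some objective.
(u,v)=(0,5): 5·0+4·5=20≤21, 3·0+2·5=10≤17, objective 45.
(u,v)=(1,4): 5·1+4·4=21≤21, 3·1+2·4=11≤17, objective 42.
(u,v)=(0,4): 5·0+4·4=16≤21, 3·0+2·4=8≤17, objective 36.
Maximum is 45 at (u,v)=(0,5).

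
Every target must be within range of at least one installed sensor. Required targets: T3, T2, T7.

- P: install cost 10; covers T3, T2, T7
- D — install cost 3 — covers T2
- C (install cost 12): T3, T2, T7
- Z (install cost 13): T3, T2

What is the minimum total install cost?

The greedy cost-per-new-target heuristic would pick D and P for 13, but a cheaper cover exists.
P alone covers T3, T2, T7 — every target.
Total install cost: 10.
No cover costs less than 10.

10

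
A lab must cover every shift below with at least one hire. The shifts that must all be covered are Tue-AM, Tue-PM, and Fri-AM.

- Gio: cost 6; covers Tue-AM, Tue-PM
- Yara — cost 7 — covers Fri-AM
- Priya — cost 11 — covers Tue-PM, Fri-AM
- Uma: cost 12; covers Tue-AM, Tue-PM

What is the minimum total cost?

This is a weighted set-cover instance.
Choose Gio and Yara: together they cover Tue-AM, Tue-PM, Fri-AM — every shift.
Total cost: 6 + 7 = 13.
No cover costs less than 13.

13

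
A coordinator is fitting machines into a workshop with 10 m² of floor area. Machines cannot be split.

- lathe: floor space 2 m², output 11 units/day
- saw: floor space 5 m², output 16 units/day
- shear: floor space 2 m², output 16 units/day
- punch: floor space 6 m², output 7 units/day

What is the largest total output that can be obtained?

43

saw + shear: floor space 5 + 2 = 7 ≤ 10, output 16 + 16 = 32.
lathe + saw + shear: floor space 2 + 5 + 2 = 9 ≤ 10, output 11 + 16 + 16 = 43.
lathe + shear + punch: floor space 2 + 2 + 6 = 10 ≤ 10, output 11 + 16 + 7 = 34.
Best is lathe, saw, and shear with total output 43.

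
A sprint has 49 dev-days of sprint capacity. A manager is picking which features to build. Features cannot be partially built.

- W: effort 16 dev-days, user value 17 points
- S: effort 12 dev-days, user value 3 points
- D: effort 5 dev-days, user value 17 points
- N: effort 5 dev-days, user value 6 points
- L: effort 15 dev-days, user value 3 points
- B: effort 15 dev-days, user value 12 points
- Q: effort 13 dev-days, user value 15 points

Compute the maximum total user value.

Take W, D, B, and Q: effort 16 + 5 + 15 + 13 = 49 ≤ 49, user value 17 + 17 + 12 + 15 = 61.
No other feasible combination does better.

61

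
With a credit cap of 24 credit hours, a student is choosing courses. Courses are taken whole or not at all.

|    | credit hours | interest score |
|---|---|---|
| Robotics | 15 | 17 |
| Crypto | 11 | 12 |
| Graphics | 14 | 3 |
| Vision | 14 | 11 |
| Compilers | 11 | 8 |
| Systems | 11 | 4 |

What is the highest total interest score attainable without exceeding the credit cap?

Crypto + Compilers: credit hours 11 + 11 = 22 ≤ 24, interest score 12 + 8 = 20.
Robotics: credit hours 15 ≤ 24, interest score 17.
Crypto + Systems: credit hours 11 + 11 = 22 ≤ 24, interest score 12 + 4 = 16.
Best is Crypto and Compilers with total interest score 20.

20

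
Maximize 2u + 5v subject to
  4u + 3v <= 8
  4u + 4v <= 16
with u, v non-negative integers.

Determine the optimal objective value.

(u,v)=(0,2): 4·0+3·2=6≤8, 4·0+4·2=8≤16, objective 10.
(u,v)=(1,1): 4·1+3·1=7≤8, 4·1+4·1=8≤16, objective 7.
(u,v)=(0,1): 4·0+3·1=3≤8, 4·0+4·1=4≤16, objective 5.
Maximum is 10 at (u,v)=(0,2).

10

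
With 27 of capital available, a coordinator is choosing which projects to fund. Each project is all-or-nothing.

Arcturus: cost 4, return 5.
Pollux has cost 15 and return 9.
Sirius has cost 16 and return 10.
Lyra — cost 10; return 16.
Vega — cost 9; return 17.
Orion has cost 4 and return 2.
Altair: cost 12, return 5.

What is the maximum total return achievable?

40

Arcturus + Lyra + Vega: cost 4 + 10 + 9 = 23 ≤ 27, return 5 + 16 + 17 = 38.
Lyra + Vega + Orion: cost 10 + 9 + 4 = 23 ≤ 27, return 16 + 17 + 2 = 35.
Arcturus + Lyra + Vega + Orion: cost 4 + 10 + 9 + 4 = 27 ≤ 27, return 5 + 16 + 17 + 2 = 40.
Best is Arcturus, Lyra, Vega, and Orion with total return 40.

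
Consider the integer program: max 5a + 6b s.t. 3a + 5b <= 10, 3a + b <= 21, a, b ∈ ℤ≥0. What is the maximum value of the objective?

(a,b)=(3,0): 3·3+5·0=9≤10, 3·3+1·0=9≤21, objective 15.
(a,b)=(2,0): 3·2+5·0=6≤10, 3·2+1·0=6≤21, objective 10.
No feasible integer point exceeds 15.

15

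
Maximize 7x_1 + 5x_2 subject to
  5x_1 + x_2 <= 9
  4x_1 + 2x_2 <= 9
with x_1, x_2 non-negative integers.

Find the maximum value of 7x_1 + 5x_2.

20

The continuous relaxation peaks at (0, 4.5) with value 22.50; rounding to a feasible lattice point costs some objective.
(x_1,x_2)=(0,4): 5·0+1·4=4≤9, 4·0+2·4=8≤9, objective 20.
(x_1,x_2)=(0,3): 5·0+1·3=3≤9, 4·0+2·3=6≤9, objective 15.
Maximum is 20 at (x_1,x_2)=(0,4).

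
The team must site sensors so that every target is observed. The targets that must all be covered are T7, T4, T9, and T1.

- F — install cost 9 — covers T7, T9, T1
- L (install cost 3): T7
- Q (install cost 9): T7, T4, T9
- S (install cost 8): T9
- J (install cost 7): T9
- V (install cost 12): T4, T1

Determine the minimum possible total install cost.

This is an integer covering problem.
Choose F and Q: together they cover T7, T4, T9, T1 — every target.
Total install cost: 9 + 9 = 18.
No cover costs less than 18.

18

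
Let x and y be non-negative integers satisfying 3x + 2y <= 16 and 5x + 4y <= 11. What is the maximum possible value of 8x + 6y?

(x,y)=(2,0): 3·2+2·0=6≤16, 5·2+4·0=10≤11, objective 16.
(x,y)=(1,1): 3·1+2·1=5≤16, 5·1+4·1=9≤11, objective 14.
(x,y)=(1,0): 3·1+2·0=3≤16, 5·1+4·0=5≤11, objective 8.
No feasible integer point exceeds 16.

16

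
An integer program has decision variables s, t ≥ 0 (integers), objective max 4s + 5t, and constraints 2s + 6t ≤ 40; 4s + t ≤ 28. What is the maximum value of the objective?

45

(s,t)=(5,5): 2·5+6·5=40≤40, 4·5+1·5=25≤28, objective 45.
(s,t)=(6,4): 2·6+6·4=36≤40, 4·6+1·4=28≤28, objective 44.
(s,t)=(4,5): 2·4+6·5=38≤40, 4·4+1·5=21≤28, objective 41.
The best lattice point is (5,5), giving 45.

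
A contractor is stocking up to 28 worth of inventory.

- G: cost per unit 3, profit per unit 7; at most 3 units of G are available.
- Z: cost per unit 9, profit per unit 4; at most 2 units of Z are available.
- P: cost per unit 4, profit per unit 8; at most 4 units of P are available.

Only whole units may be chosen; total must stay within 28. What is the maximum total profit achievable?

53

2×G and 4×P: cost 22 ≤ 28, profit 2·7 + 4·8 = 46.
3×G and 4×P: cost 25 ≤ 28, profit 3·7 + 4·8 = 53.
Best is 53.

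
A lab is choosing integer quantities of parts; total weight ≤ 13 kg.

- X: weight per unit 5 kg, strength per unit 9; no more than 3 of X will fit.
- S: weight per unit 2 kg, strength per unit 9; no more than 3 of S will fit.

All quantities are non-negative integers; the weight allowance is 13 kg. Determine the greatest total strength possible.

36

This is a bounded integer knapsack.
S has the best ratio (9/2); taking only S gives at most 3×9 = 27 (stopped by the supply cap of 3).
Mixing does better — 1×X and 3×S: weight 11 ≤ 13, strength 1·9 + 3·9 = 36.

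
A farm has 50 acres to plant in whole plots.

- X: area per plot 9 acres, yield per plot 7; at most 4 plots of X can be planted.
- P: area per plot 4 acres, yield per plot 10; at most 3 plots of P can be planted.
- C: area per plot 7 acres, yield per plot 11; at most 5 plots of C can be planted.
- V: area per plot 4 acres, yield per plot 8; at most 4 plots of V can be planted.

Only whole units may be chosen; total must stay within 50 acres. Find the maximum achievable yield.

95

This is a bounded integer knapsack.
3×P, 3×C, and 4×V: area 49 ≤ 50, yield 3·10 + 3·11 + 4·8 = 95.
3×P, 4×C, and 2×V: area 48 ≤ 50, yield 3·10 + 4·11 + 2·8 = 90.
Best is 95.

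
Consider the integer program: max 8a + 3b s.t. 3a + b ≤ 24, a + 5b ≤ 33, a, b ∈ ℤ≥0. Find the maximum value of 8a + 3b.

The continuous relaxation peaks at (6.21, 5.36) with value 65.79; rounding to a feasible lattice point costs some objective.
(a,b)=(7,3): 3·7+1·3=24≤24, 1·7+5·3=22≤33, objective 65.
(a,b)=(6,5): 3·6+1·5=23≤24, 1·6+5·5=31≤33, objective 63.
(a,b)=(7,2): 3·7+1·2=23≤24, 1·7+5·2=17≤33, objective 62.
(a,b)=(6,4): 3·6+1·4=22≤24, 1·6+5·4=26≤33, objective 60.
No feasible integer point exceeds 65.

65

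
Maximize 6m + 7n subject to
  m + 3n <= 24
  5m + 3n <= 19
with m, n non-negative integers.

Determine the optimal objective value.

42

The continuous relaxation peaks at (0, 6.33) with value 44.33; rounding to a feasible lattice point costs some objective.
(m,n)=(0,6): 1·0+3·6=18≤24, 5·0+3·6=18≤19, objective 42.
(m,n)=(0,5): 1·0+3·5=15≤24, 5·0+3·5=15≤19, objective 35.
Maximum is 42 at (m,n)=(0,6).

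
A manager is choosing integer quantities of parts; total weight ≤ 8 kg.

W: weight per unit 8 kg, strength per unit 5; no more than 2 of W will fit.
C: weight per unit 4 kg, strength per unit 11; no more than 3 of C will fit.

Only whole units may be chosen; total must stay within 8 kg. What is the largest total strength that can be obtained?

22

2×C: weight 8 ≤ 8, strength 2·11 = 22.
1×C: weight 4 ≤ 8, strength 1·11 = 11.
Best is 22.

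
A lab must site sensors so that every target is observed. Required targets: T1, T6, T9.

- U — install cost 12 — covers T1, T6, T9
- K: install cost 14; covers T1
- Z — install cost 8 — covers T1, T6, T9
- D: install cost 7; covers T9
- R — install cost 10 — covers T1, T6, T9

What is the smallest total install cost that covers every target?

8

Z alone covers T1, T6, T9 — every target.
Total install cost: 8.
No cover costs less than 8.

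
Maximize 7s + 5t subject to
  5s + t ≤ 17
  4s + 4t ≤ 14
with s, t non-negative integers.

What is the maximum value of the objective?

21

(s,t)=(3,0) is feasible, giving 21.
(s,t)=(2,1) is feasible, giving 19.
(s,t)=(2,0) is feasible, giving 14.
No feasible integer point exceeds 21.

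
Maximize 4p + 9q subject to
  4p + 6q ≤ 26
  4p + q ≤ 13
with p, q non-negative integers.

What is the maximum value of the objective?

Relaxing integrality, the LP optimum is 39.00 at (p,q) = (0, 4.33), which is not an integer point.
(p,q)=(0,4): 4·0+6·4=24≤26, 4·0+1·4=4≤13, objective 36.
(p,q)=(1,3): 4·1+6·3=22≤26, 4·1+1·3=7≤13, objective 31.
(p,q)=(0,3): 4·0+6·3=18≤26, 4·0+1·3=3≤13, objective 27.
No feasible integer point exceeds 36.

36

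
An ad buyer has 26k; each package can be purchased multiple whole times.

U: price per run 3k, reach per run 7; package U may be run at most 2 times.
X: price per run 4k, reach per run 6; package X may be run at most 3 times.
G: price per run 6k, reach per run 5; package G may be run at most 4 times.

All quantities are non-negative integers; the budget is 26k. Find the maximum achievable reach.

U has the best ratio (7/3); taking only U gives at most 2×7 = 14 (stopped by the supply cap of 2).
Mixing does better — 2×U, 3×X, and 1×G: price 24 ≤ 26, reach 2·7 + 3·6 + 1·5 = 37.

37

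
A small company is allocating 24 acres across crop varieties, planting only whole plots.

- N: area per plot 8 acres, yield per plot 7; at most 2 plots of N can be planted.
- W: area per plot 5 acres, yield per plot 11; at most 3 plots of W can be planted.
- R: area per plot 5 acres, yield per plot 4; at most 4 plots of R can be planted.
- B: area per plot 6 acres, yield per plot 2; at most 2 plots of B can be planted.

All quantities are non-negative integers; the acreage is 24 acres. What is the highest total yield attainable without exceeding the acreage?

This is a bounded integer knapsack.
Take 1×N and 3×W: area 23 ≤ 24, yield 1·7 + 3·11 = 40.
W has the best ratio (11/5) and is taken to its limit of 3; remaining capacity is filled optimally with the others.

40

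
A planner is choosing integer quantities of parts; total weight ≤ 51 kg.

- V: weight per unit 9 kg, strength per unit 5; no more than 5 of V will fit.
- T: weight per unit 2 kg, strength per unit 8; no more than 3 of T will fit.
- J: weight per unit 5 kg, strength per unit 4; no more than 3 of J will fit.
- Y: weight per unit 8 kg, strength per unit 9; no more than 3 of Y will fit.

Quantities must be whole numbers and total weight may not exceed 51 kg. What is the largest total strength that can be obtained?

1×V, 3×T, 2×J, and 3×Y: weight 49 ≤ 51, strength 1·5 + 3·8 + 2·4 + 3·9 = 64.
3×T, 3×J, and 3×Y: weight 45 ≤ 51, strength 3·8 + 3·4 + 3·9 = 63.
Best is 64.

64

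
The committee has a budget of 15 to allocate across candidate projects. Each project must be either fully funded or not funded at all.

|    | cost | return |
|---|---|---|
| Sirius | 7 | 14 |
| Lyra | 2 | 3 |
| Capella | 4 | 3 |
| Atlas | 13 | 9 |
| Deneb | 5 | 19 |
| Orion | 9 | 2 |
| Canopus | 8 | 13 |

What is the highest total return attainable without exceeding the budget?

Lyra + Deneb + Canopus: cost 2 + 5 + 8 = 15 ≤ 15, return 3 + 19 + 13 = 35.
Sirius + Deneb: cost 7 + 5 = 12 ≤ 15, return 14 + 19 = 33.
Sirius + Lyra + Deneb: cost 7 + 2 + 5 = 14 ≤ 15, return 14 + 3 + 19 = 36.
Best is Sirius, Lyra, and Deneb with total return 36.

36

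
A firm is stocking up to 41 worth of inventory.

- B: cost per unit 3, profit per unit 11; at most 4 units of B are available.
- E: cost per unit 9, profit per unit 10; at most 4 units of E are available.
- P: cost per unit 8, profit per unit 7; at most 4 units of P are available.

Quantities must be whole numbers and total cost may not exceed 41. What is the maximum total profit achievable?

74

B has the best ratio (11/3); taking only B gives at most 4×11 = 44 (stopped by the supply cap of 4).
Mixing does better — 4×B and 3×E: cost 39 ≤ 41, profit 4·11 + 3·10 = 74.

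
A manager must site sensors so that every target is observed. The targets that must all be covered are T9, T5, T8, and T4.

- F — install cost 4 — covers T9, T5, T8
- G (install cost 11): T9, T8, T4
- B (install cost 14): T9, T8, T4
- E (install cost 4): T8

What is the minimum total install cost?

Choose F and G: together they cover T9, T5, T8, T4 — every target.
Total install cost: 4 + 11 = 15.
No cover costs less than 15.

15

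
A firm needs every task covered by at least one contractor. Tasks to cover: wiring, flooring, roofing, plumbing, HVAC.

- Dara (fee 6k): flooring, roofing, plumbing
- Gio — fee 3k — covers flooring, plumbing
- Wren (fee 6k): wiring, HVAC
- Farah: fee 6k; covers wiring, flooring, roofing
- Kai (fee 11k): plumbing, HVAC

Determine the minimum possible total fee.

This is an integer covering problem.
The greedy cost-per-new-task heuristic would pick Gio, Wren, and Dara for 15, but a cheaper cover exists.
Choose Dara and Wren: together they cover wiring, flooring, roofing, plumbing, HVAC — every task.
Total fee: 6 + 6 = 12.
No cover costs less than 12.

12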